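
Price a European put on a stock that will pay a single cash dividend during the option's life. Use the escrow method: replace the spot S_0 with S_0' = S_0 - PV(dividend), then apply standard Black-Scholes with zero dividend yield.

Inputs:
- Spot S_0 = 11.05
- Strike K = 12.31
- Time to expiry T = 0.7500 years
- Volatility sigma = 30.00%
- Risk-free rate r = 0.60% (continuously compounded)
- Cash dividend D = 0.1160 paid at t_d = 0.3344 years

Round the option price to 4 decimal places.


Answer: Price = 1.9714

Derivation:
PV(D) = D * exp(-r * t_d) = 0.1160 * 0.99799561 = 0.11576749
S_0' = S_0 - PV(D) = 11.0500 - 0.11576749 = 10.93423251
d1 = (ln(S_0'/K) + (r + sigma^2/2)*T) / (sigma*sqrt(T)) = -0.30893426
d2 = d1 - sigma*sqrt(T) = -0.56874188
exp(-rT) = 0.99551011
N(-d1) = 0.62131423; N(-d2) = 0.71523434
P = K * exp(-rT) * N(-d2) - S_0' * N(-d1) = 12.3100 * 0.99551011 * 0.71523434 - 10.93423251 * 0.62131423 = 1.9714


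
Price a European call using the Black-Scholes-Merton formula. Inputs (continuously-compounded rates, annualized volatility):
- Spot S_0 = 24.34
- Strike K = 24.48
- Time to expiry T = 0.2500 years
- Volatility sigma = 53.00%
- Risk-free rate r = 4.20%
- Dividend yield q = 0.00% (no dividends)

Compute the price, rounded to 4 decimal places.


d1 = (ln(S/K) + (r - q + 0.5*sigma^2) * T) / (sigma * sqrt(T)) = 0.15047974
d2 = d1 - sigma * sqrt(T) = -0.11452026
exp(-rT) = 0.98955493; exp(-qT) = 1.00000000
C = S_0 * exp(-qT) * N(d1) - K * exp(-rT) * N(d2)
N(d1) = 0.55980693; N(d2) = 0.45441269
C = 24.3400 * 1.00000000 * 0.55980693 - 24.4800 * 0.98955493 * 0.45441269 = 2.6179

Answer: Price = 2.6179


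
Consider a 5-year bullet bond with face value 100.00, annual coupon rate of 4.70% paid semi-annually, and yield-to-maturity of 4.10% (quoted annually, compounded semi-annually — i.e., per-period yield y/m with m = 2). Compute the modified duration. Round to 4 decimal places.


Answer: Modified duration = 4.4307

Derivation:
Coupon per period c = face * coupon_rate / m = 2.350000
Periods per year m = 2; per-period yield y/m = 0.020500
Number of cashflows N = 10
Cashflows (t years, CF_t, discount factor 1/(1+y/m)^(m*t), PV):
  t = 0.5000: CF_t = 2.350000, DF = 0.979912, PV = 2.302793
  t = 1.0000: CF_t = 2.350000, DF = 0.960227, PV = 2.256534
  t = 1.5000: CF_t = 2.350000, DF = 0.940938, PV = 2.211204
  t = 2.0000: CF_t = 2.350000, DF = 0.922036, PV = 2.166785
  t = 2.5000: CF_t = 2.350000, DF = 0.903514, PV = 2.123258
  t = 3.0000: CF_t = 2.350000, DF = 0.885364, PV = 2.080606
  t = 3.5000: CF_t = 2.350000, DF = 0.867579, PV = 2.038810
  t = 4.0000: CF_t = 2.350000, DF = 0.850151, PV = 1.997854
  t = 4.5000: CF_t = 2.350000, DF = 0.833073, PV = 1.957721
  t = 5.0000: CF_t = 102.350000, DF = 0.816338, PV = 83.552174
Price P = sum_t PV_t = 102.687739
First compute Macaulay numerator sum_t t * PV_t:
  t * PV_t at t = 0.5000: 1.151396
  t * PV_t at t = 1.0000: 2.256534
  t * PV_t at t = 1.5000: 3.316806
  t * PV_t at t = 2.0000: 4.333570
  t * PV_t at t = 2.5000: 5.308146
  t * PV_t at t = 3.0000: 6.241817
  t * PV_t at t = 3.5000: 7.135836
  t * PV_t at t = 4.0000: 7.991417
  t * PV_t at t = 4.5000: 8.809744
  t * PV_t at t = 5.0000: 417.760872
Macaulay duration D = 464.306138 / 102.687739 = 4.521534
Modified duration = D / (1 + y/m) = 4.521534 / (1 + 0.020500) = 4.430705


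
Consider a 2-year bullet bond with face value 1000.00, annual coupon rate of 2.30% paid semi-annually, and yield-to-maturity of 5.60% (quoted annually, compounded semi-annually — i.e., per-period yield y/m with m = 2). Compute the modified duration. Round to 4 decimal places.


Answer: Modified duration = 1.9114

Derivation:
Coupon per period c = face * coupon_rate / m = 11.500000
Periods per year m = 2; per-period yield y/m = 0.028000
Number of cashflows N = 4
Cashflows (t years, CF_t, discount factor 1/(1+y/m)^(m*t), PV):
  t = 0.5000: CF_t = 11.500000, DF = 0.972763, PV = 11.186770
  t = 1.0000: CF_t = 11.500000, DF = 0.946267, PV = 10.882072
  t = 1.5000: CF_t = 11.500000, DF = 0.920493, PV = 10.585674
  t = 2.0000: CF_t = 1011.500000, DF = 0.895422, PV = 905.718896
Price P = sum_t PV_t = 938.373412
First compute Macaulay numerator sum_t t * PV_t:
  t * PV_t at t = 0.5000: 5.593385
  t * PV_t at t = 1.0000: 10.882072
  t * PV_t at t = 1.5000: 15.878510
  t * PV_t at t = 2.0000: 1811.437792
Macaulay duration D = 1843.791760 / 938.373412 = 1.964881
Modified duration = D / (1 + y/m) = 1.964881 / (1 + 0.028000) = 1.911362


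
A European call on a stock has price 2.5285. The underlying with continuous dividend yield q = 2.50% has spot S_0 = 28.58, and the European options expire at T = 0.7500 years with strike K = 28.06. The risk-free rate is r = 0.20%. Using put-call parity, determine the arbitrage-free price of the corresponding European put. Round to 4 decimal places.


Put-call parity: C - P = S_0 * exp(-qT) - K * exp(-rT).
S_0 * exp(-qT) = 28.5800 * 0.98142469 = 28.04911758
K * exp(-rT) = 28.0600 * 0.99850112 = 28.01794155
P = C - S*exp(-qT) + K*exp(-rT)
P = 2.5285 - 28.04911758 + 28.01794155 = 2.4973

Answer: Put price = 2.4973


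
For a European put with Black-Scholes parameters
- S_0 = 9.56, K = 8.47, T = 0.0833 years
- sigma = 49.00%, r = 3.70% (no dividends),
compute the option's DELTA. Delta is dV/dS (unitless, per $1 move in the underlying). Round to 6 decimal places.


Answer: Delta = -0.171437

Derivation:
d1 = 0.9485015583; d2 = 0.8070790353
phi(d1) = 0.2544206864; exp(-qT) = 1.0000000000; exp(-rT) = 0.9969226448
N(-d1) = 0.1714370900
Delta = -exp(-qT) * N(-d1) = -1.0000000000 * 0.1714370900 = -0.171437


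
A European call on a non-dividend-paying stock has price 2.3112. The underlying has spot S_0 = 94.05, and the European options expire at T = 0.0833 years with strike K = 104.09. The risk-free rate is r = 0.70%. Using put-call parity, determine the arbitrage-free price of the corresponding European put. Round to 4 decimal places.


Answer: Put price = 12.2905

Derivation:
Put-call parity: C - P = S_0 * exp(-qT) - K * exp(-rT).
S_0 * exp(-qT) = 94.0500 * 1.00000000 = 94.05000000
K * exp(-rT) = 104.0900 * 0.99941707 = 104.02932281
P = C - S*exp(-qT) + K*exp(-rT)
P = 2.3112 - 94.05000000 + 104.02932281 = 12.2905


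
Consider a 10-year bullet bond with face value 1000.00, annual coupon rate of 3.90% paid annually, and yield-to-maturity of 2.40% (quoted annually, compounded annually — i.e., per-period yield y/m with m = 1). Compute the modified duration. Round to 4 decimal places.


Answer: Modified duration = 8.3758

Derivation:
Coupon per period c = face * coupon_rate / m = 39.000000
Periods per year m = 1; per-period yield y/m = 0.024000
Number of cashflows N = 10
Cashflows (t years, CF_t, discount factor 1/(1+y/m)^(m*t), PV):
  t = 1.0000: CF_t = 39.000000, DF = 0.976562, PV = 38.085938
  t = 2.0000: CF_t = 39.000000, DF = 0.953674, PV = 37.193298
  t = 3.0000: CF_t = 39.000000, DF = 0.931323, PV = 36.321580
  t = 4.0000: CF_t = 39.000000, DF = 0.909495, PV = 35.470293
  t = 5.0000: CF_t = 39.000000, DF = 0.888178, PV = 34.638958
  t = 6.0000: CF_t = 39.000000, DF = 0.867362, PV = 33.827108
  t = 7.0000: CF_t = 39.000000, DF = 0.847033, PV = 33.034285
  t = 8.0000: CF_t = 39.000000, DF = 0.827181, PV = 32.260044
  t = 9.0000: CF_t = 39.000000, DF = 0.807794, PV = 31.503949
  t = 10.0000: CF_t = 1039.000000, DF = 0.788861, PV = 819.626481
Price P = sum_t PV_t = 1131.961934
First compute Macaulay numerator sum_t t * PV_t:
  t * PV_t at t = 1.0000: 38.085938
  t * PV_t at t = 2.0000: 74.386597
  t * PV_t at t = 3.0000: 108.964741
  t * PV_t at t = 4.0000: 141.881173
  t * PV_t at t = 5.0000: 173.194792
  t * PV_t at t = 6.0000: 202.962647
  t * PV_t at t = 7.0000: 231.239995
  t * PV_t at t = 8.0000: 258.080351
  t * PV_t at t = 9.0000: 283.535542
  t * PV_t at t = 10.0000: 8196.264805
Macaulay duration D = 9708.596580 / 1131.961934 = 8.576787
Modified duration = D / (1 + y/m) = 8.576787 / (1 + 0.024000) = 8.375769


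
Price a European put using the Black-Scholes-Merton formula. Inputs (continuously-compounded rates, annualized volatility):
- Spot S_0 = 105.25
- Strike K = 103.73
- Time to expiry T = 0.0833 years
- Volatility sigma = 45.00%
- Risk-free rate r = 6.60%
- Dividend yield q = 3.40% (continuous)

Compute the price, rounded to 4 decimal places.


Answer: Price = 4.5394

Derivation:
d1 = (ln(S/K) + (r - q + 0.5*sigma^2) * T) / (sigma * sqrt(T)) = 0.19746887
d2 = d1 - sigma * sqrt(T) = 0.06759105
exp(-rT) = 0.99451729; exp(-qT) = 0.99717181
P = K * exp(-rT) * N(-d2) - S_0 * exp(-qT) * N(-d1)
N(-d1) = 0.42173032; N(-d2) = 0.47305559
P = 103.7300 * 0.99451729 * 0.47305559 - 105.2500 * 0.99717181 * 0.42173032 = 4.5394


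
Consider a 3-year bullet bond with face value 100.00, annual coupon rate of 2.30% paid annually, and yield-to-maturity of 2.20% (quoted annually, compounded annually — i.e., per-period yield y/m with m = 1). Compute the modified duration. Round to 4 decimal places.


Coupon per period c = face * coupon_rate / m = 2.300000
Periods per year m = 1; per-period yield y/m = 0.022000
Number of cashflows N = 3
Cashflows (t years, CF_t, discount factor 1/(1+y/m)^(m*t), PV):
  t = 1.0000: CF_t = 2.300000, DF = 0.978474, PV = 2.250489
  t = 2.0000: CF_t = 2.300000, DF = 0.957411, PV = 2.202044
  t = 3.0000: CF_t = 102.300000, DF = 0.936801, PV = 95.834735
Price P = sum_t PV_t = 100.287269
First compute Macaulay numerator sum_t t * PV_t:
  t * PV_t at t = 1.0000: 2.250489
  t * PV_t at t = 2.0000: 4.404089
  t * PV_t at t = 3.0000: 287.504205
Macaulay duration D = 294.158783 / 100.287269 = 2.933162
Modified duration = D / (1 + y/m) = 2.933162 / (1 + 0.022000) = 2.870021

Answer: Modified duration = 2.8700


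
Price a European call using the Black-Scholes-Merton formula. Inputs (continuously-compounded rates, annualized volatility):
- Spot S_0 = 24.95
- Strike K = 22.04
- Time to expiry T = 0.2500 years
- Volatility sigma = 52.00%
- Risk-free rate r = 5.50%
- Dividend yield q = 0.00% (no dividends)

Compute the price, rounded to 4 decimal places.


Answer: Price = 4.3488

Derivation:
d1 = (ln(S/K) + (r - q + 0.5*sigma^2) * T) / (sigma * sqrt(T)) = 0.65986476
d2 = d1 - sigma * sqrt(T) = 0.39986476
exp(-rT) = 0.98634410; exp(-qT) = 1.00000000
C = S_0 * exp(-qT) * N(d1) - K * exp(-rT) * N(d2)
N(d1) = 0.74532969; N(d2) = 0.65537194
C = 24.9500 * 1.00000000 * 0.74532969 - 22.0400 * 0.98634410 * 0.65537194 = 4.3488


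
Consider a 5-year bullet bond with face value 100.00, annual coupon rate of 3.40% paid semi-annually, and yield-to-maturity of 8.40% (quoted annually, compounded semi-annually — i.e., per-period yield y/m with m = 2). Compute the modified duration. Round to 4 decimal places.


Coupon per period c = face * coupon_rate / m = 1.700000
Periods per year m = 2; per-period yield y/m = 0.042000
Number of cashflows N = 10
Cashflows (t years, CF_t, discount factor 1/(1+y/m)^(m*t), PV):
  t = 0.5000: CF_t = 1.700000, DF = 0.959693, PV = 1.631478
  t = 1.0000: CF_t = 1.700000, DF = 0.921010, PV = 1.565718
  t = 1.5000: CF_t = 1.700000, DF = 0.883887, PV = 1.502608
  t = 2.0000: CF_t = 1.700000, DF = 0.848260, PV = 1.442042
  t = 2.5000: CF_t = 1.700000, DF = 0.814069, PV = 1.383918
  t = 3.0000: CF_t = 1.700000, DF = 0.781257, PV = 1.328136
  t = 3.5000: CF_t = 1.700000, DF = 0.749766, PV = 1.274603
  t = 4.0000: CF_t = 1.700000, DF = 0.719545, PV = 1.223227
  t = 4.5000: CF_t = 1.700000, DF = 0.690543, PV = 1.173923
  t = 5.0000: CF_t = 101.700000, DF = 0.662709, PV = 67.397496
Price P = sum_t PV_t = 79.923149
First compute Macaulay numerator sum_t t * PV_t:
  t * PV_t at t = 0.5000: 0.815739
  t * PV_t at t = 1.0000: 1.565718
  t * PV_t at t = 1.5000: 2.253912
  t * PV_t at t = 2.0000: 2.884085
  t * PV_t at t = 2.5000: 3.459795
  t * PV_t at t = 3.0000: 3.984409
  t * PV_t at t = 3.5000: 4.461110
  t * PV_t at t = 4.0000: 4.892909
  t * PV_t at t = 4.5000: 5.282652
  t * PV_t at t = 5.0000: 336.987481
Macaulay duration D = 366.587809 / 79.923149 = 4.586754
Modified duration = D / (1 + y/m) = 4.586754 / (1 + 0.042000) = 4.401875

Answer: Modified duration = 4.4019


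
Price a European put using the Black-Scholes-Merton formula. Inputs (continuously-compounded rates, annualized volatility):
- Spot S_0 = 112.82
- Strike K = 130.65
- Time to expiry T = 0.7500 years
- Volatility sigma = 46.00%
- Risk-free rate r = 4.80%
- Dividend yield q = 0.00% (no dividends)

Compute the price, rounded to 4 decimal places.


d1 = (ln(S/K) + (r - q + 0.5*sigma^2) * T) / (sigma * sqrt(T)) = -0.07876655
d2 = d1 - sigma * sqrt(T) = -0.47713824
exp(-rT) = 0.96464029; exp(-qT) = 1.00000000
P = K * exp(-rT) * N(-d2) - S_0 * exp(-qT) * N(-d1)
N(-d1) = 0.53139085; N(-d2) = 0.68336816
P = 130.6500 * 0.96464029 * 0.68336816 - 112.8200 * 1.00000000 * 0.53139085 = 26.1735

Answer: Price = 26.1735


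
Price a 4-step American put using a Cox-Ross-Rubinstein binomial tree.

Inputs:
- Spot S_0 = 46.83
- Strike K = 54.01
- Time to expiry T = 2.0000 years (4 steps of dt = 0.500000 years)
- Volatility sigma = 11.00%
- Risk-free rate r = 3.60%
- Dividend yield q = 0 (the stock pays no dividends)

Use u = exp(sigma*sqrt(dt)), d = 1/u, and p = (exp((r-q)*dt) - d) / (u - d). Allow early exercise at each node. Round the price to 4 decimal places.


dt = T/N = 0.500000
u = exp(sigma*sqrt(dt)) = 1.080887; d = 1/u = 0.925166
p = (exp((r-q)*dt) - d) / (u - d) = 0.597203
Discount per step: exp(-r*dt) = 0.982161
Stock lattice S(k, i) with i counting down-moves:
  k=0: S(0,0) = 46.8300
  k=1: S(1,0) = 50.6179; S(1,1) = 43.3255
  k=2: S(2,0) = 54.7122; S(2,1) = 46.8300; S(2,2) = 40.0833
  k=3: S(3,0) = 59.1377; S(3,1) = 50.6179; S(3,2) = 43.3255; S(3,3) = 37.0837
  k=4: S(4,0) = 63.9212; S(4,1) = 54.7122; S(4,2) = 46.8300; S(4,3) = 40.0833; S(4,4) = 34.3086
Terminal payoffs V(N, i) = max(K - S_T, 0):
  V(4,0) = 0.000000; V(4,1) = 0.000000; V(4,2) = 7.180000; V(4,3) = 13.926670; V(4,4) = 19.701366
Backward induction: V(k, i) = exp(-r*dt) * [p * V(k+1, i) + (1-p) * V(k+1, i+1)]; then take max(V_cont, immediate exercise) for American.
  V(3,0) = exp(-r*dt) * [p*0.000000 + (1-p)*0.000000] = 0.000000; exercise = 0.000000; V(3,0) = max -> 0.000000
  V(3,1) = exp(-r*dt) * [p*0.000000 + (1-p)*7.180000] = 2.840492; exercise = 3.392075; V(3,1) = max -> 3.392075
  V(3,2) = exp(-r*dt) * [p*7.180000 + (1-p)*13.926670] = 9.720978; exercise = 10.684461; V(3,2) = max -> 10.684461
  V(3,3) = exp(-r*dt) * [p*13.926670 + (1-p)*19.701366] = 15.962770; exercise = 16.926253; V(3,3) = max -> 16.926253
  V(2,0) = exp(-r*dt) * [p*0.000000 + (1-p)*3.392075] = 1.341945; exercise = 0.000000; V(2,0) = max -> 1.341945
  V(2,1) = exp(-r*dt) * [p*3.392075 + (1-p)*10.684461] = 6.216517; exercise = 7.180000; V(2,1) = max -> 7.180000
  V(2,2) = exp(-r*dt) * [p*10.684461 + (1-p)*16.926253] = 12.963188; exercise = 13.926670; V(2,2) = max -> 13.926670
  V(1,0) = exp(-r*dt) * [p*1.341945 + (1-p)*7.180000] = 3.627609; exercise = 3.392075; V(1,0) = max -> 3.627609
  V(1,1) = exp(-r*dt) * [p*7.180000 + (1-p)*13.926670] = 9.720978; exercise = 10.684461; V(1,1) = max -> 10.684461
  V(0,0) = exp(-r*dt) * [p*3.627609 + (1-p)*10.684461] = 6.354670; exercise = 7.180000; V(0,0) = max -> 7.180000

Answer: Price = V(0,0) = 7.1800


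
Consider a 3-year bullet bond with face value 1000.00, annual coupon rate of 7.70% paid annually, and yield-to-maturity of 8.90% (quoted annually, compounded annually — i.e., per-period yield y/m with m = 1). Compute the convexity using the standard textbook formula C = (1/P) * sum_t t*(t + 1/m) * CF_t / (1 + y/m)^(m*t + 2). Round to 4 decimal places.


Answer: Convexity = 9.1650

Derivation:
Coupon per period c = face * coupon_rate / m = 77.000000
Periods per year m = 1; per-period yield y/m = 0.089000
Number of cashflows N = 3
Cashflows (t years, CF_t, discount factor 1/(1+y/m)^(m*t), PV):
  t = 1.0000: CF_t = 77.000000, DF = 0.918274, PV = 70.707071
  t = 2.0000: CF_t = 77.000000, DF = 0.843226, PV = 64.928440
  t = 3.0000: CF_t = 1077.000000, DF = 0.774313, PV = 833.934736
Price P = sum_t PV_t = 969.570246
Convexity numerator sum_t t*(t + 1/m) * CF_t / (1+y/m)^(m*t + 2):
  t = 1.0000: term = 119.244150
  t = 2.0000: term = 328.496281
  t = 3.0000: term = 8438.350307
Convexity = (1/P) * sum = 8886.090737 / 969.570246 = 9.164979


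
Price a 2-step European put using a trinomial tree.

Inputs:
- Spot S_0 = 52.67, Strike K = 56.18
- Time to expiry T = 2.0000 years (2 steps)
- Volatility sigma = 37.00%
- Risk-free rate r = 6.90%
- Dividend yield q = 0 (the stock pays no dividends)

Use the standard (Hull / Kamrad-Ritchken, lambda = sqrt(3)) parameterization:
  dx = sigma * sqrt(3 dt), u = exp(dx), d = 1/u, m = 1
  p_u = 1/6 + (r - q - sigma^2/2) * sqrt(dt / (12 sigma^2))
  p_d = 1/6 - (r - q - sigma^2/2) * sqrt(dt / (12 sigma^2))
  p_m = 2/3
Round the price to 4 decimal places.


dt = T/N = 1.000000; dx = sigma*sqrt(3*dt) = 0.640859
u = exp(dx) = 1.898110; d = 1/u = 0.526840
p_u = 0.167096, p_m = 0.666667, p_d = 0.166238
Discount per step: exp(-r*dt) = 0.933327
Stock lattice S(k, j) with j the centered position index:
  k=0: S(0,+0) = 52.6700
  k=1: S(1,-1) = 27.7487; S(1,+0) = 52.6700; S(1,+1) = 99.9735
  k=2: S(2,-2) = 14.6191; S(2,-1) = 27.7487; S(2,+0) = 52.6700; S(2,+1) = 99.9735; S(2,+2) = 189.7607
Terminal payoffs V(N, j) = max(K - S_T, 0):
  V(2,-2) = 41.560907; V(2,-1) = 28.431349; V(2,+0) = 3.510000; V(2,+1) = 0.000000; V(2,+2) = 0.000000
Backward induction: V(k, j) = exp(-r*dt) * [p_u * V(k+1, j+1) + p_m * V(k+1, j) + p_d * V(k+1, j-1)]
  V(1,-1) = exp(-r*dt) * [p_u*3.510000 + p_m*28.431349 + p_d*41.560907] = 24.686231
  V(1,+0) = exp(-r*dt) * [p_u*0.000000 + p_m*3.510000 + p_d*28.431349] = 6.595220
  V(1,+1) = exp(-r*dt) * [p_u*0.000000 + p_m*0.000000 + p_d*3.510000] = 0.544590
  V(0,+0) = exp(-r*dt) * [p_u*0.544590 + p_m*6.595220 + p_d*24.686231] = 8.018761

Answer: Price = V(0,0) = 8.0188


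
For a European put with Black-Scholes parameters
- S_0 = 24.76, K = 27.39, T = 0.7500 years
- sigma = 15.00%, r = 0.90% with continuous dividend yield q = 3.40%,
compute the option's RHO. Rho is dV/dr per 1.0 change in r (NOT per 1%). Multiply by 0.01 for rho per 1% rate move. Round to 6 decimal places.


Answer: Rho = -17.099410

Derivation:
d1 = -0.8564878503; d2 = -0.9863916609
phi(d1) = 0.2764502914; exp(-qT) = 0.9748223790; exp(-rT) = 0.9932727301
N(-d2) = 0.8380295222
Rho = -K*T*exp(-rT)*N(-d2) = -27.3900 * 0.7500 * 0.9932727301 * 0.8380295222 = -17.099410


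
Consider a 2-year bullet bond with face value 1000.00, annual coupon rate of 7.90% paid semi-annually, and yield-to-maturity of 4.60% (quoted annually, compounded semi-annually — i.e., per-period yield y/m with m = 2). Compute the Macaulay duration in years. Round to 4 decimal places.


Answer: Macaulay duration = 1.8926 years

Derivation:
Coupon per period c = face * coupon_rate / m = 39.500000
Periods per year m = 2; per-period yield y/m = 0.023000
Number of cashflows N = 4
Cashflows (t years, CF_t, discount factor 1/(1+y/m)^(m*t), PV):
  t = 0.5000: CF_t = 39.500000, DF = 0.977517, PV = 38.611926
  t = 1.0000: CF_t = 39.500000, DF = 0.955540, PV = 37.743818
  t = 1.5000: CF_t = 39.500000, DF = 0.934056, PV = 36.895228
  t = 2.0000: CF_t = 1039.500000, DF = 0.913056, PV = 949.121822
Price P = sum_t PV_t = 1062.372793
Macaulay numerator sum_t t * PV_t:
  t * PV_t at t = 0.5000: 19.305963
  t * PV_t at t = 1.0000: 37.743818
  t * PV_t at t = 1.5000: 55.342841
  t * PV_t at t = 2.0000: 1898.243644
Macaulay duration D = (sum_t t * PV_t) / P = 2010.636267 / 1062.372793 = 1.892590


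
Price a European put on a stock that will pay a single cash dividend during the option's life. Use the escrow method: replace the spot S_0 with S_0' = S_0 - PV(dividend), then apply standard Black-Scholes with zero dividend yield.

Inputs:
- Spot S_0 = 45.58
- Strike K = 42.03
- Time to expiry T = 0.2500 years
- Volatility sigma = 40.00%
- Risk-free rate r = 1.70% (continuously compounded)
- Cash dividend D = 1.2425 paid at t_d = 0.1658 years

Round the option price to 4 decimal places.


PV(D) = D * exp(-r * t_d) = 1.2425 * 0.99718537 = 1.23900282
S_0' = S_0 - PV(D) = 45.5800 - 1.23900282 = 44.34099718
d1 = (ln(S_0'/K) + (r + sigma^2/2)*T) / (sigma*sqrt(T)) = 0.38888022
d2 = d1 - sigma*sqrt(T) = 0.18888022
exp(-rT) = 0.99575902
N(-d1) = 0.34868238; N(-d2) = 0.42509335
P = K * exp(-rT) * N(-d2) - S_0' * N(-d1) = 42.0300 * 0.99575902 * 0.42509335 - 44.34099718 * 0.34868238 = 2.3300

Answer: Price = 2.3300


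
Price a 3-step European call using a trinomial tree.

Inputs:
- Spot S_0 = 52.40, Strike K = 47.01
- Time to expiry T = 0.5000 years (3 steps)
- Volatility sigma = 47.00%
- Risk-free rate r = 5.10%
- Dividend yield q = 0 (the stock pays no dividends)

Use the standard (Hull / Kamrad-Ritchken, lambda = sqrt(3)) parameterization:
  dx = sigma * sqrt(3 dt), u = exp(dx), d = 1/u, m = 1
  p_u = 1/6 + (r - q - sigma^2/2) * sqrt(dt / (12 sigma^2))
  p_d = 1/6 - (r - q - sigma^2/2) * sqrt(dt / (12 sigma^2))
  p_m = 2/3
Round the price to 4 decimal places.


dt = T/N = 0.166667; dx = sigma*sqrt(3*dt) = 0.332340
u = exp(dx) = 1.394227; d = 1/u = 0.717243
p_u = 0.151760, p_m = 0.666667, p_d = 0.181574
Discount per step: exp(-r*dt) = 0.991536
Stock lattice S(k, j) with j the centered position index:
  k=0: S(0,+0) = 52.4000
  k=1: S(1,-1) = 37.5835; S(1,+0) = 52.4000; S(1,+1) = 73.0575
  k=2: S(2,-2) = 26.9565; S(2,-1) = 37.5835; S(2,+0) = 52.4000; S(2,+1) = 73.0575; S(2,+2) = 101.8587
  k=3: S(3,-3) = 19.3344; S(3,-2) = 26.9565; S(3,-1) = 37.5835; S(3,+0) = 52.4000; S(3,+1) = 73.0575; S(3,+2) = 101.8587; S(3,+3) = 142.0142
Terminal payoffs V(N, j) = max(S_T - K, 0):
  V(3,-3) = 0.000000; V(3,-2) = 0.000000; V(3,-1) = 0.000000; V(3,+0) = 5.390000; V(3,+1) = 26.047498; V(3,+2) = 54.848741; V(3,+3) = 95.004214
Backward induction: V(k, j) = exp(-r*dt) * [p_u * V(k+1, j+1) + p_m * V(k+1, j) + p_d * V(k+1, j-1)]
  V(2,-2) = exp(-r*dt) * [p_u*0.000000 + p_m*0.000000 + p_d*0.000000] = 0.000000
  V(2,-1) = exp(-r*dt) * [p_u*5.390000 + p_m*0.000000 + p_d*0.000000] = 0.811062
  V(2,+0) = exp(-r*dt) * [p_u*26.047498 + p_m*5.390000 + p_d*0.000000] = 7.482424
  V(2,+1) = exp(-r*dt) * [p_u*54.848741 + p_m*26.047498 + p_d*5.390000] = 26.441799
  V(2,+2) = exp(-r*dt) * [p_u*95.004214 + p_m*54.848741 + p_d*26.047498] = 55.241626
  V(1,-1) = exp(-r*dt) * [p_u*7.482424 + p_m*0.811062 + p_d*0.000000] = 1.662051
  V(1,+0) = exp(-r*dt) * [p_u*26.441799 + p_m*7.482424 + p_d*0.811062] = 9.070919
  V(1,+1) = exp(-r*dt) * [p_u*55.241626 + p_m*26.441799 + p_d*7.482424] = 27.138273
  V(0,+0) = exp(-r*dt) * [p_u*27.138273 + p_m*9.070919 + p_d*1.662051] = 10.378964

Answer: Price = V(0,0) = 10.3790


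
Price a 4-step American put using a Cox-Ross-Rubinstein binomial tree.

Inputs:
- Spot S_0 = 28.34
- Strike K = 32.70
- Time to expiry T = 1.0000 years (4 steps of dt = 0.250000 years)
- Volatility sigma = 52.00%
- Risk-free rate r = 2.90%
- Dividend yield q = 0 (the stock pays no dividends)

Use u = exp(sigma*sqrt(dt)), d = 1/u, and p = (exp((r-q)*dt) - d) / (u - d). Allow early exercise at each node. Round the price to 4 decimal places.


Answer: Price = V(0,0) = 8.4108

Derivation:
dt = T/N = 0.250000
u = exp(sigma*sqrt(dt)) = 1.296930; d = 1/u = 0.771052
p = (exp((r-q)*dt) - d) / (u - d) = 0.449200
Discount per step: exp(-r*dt) = 0.992776
Stock lattice S(k, i) with i counting down-moves:
  k=0: S(0,0) = 28.3400
  k=1: S(1,0) = 36.7550; S(1,1) = 21.8516
  k=2: S(2,0) = 47.6687; S(2,1) = 28.3400; S(2,2) = 16.8487
  k=3: S(3,0) = 61.8229; S(3,1) = 36.7550; S(3,2) = 21.8516; S(3,3) = 12.9912
  k=4: S(4,0) = 80.1800; S(4,1) = 47.6687; S(4,2) = 28.3400; S(4,3) = 16.8487; S(4,4) = 10.0169
Terminal payoffs V(N, i) = max(K - S_T, 0):
  V(4,0) = 0.000000; V(4,1) = 0.000000; V(4,2) = 4.360000; V(4,3) = 15.851288; V(4,4) = 22.683094
Backward induction: V(k, i) = exp(-r*dt) * [p * V(k+1, i) + (1-p) * V(k+1, i+1)]; then take max(V_cont, immediate exercise) for American.
  V(3,0) = exp(-r*dt) * [p*0.000000 + (1-p)*0.000000] = 0.000000; exercise = 0.000000; V(3,0) = max -> 0.000000
  V(3,1) = exp(-r*dt) * [p*0.000000 + (1-p)*4.360000] = 2.384139; exercise = 0.000000; V(3,1) = max -> 2.384139
  V(3,2) = exp(-r*dt) * [p*4.360000 + (1-p)*15.851288] = 10.612180; exercise = 10.848398; V(3,2) = max -> 10.848398
  V(3,3) = exp(-r*dt) * [p*15.851288 + (1-p)*22.683094] = 19.472556; exercise = 19.708774; V(3,3) = max -> 19.708774
  V(2,0) = exp(-r*dt) * [p*0.000000 + (1-p)*2.384139] = 1.303697; exercise = 0.000000; V(2,0) = max -> 1.303697
  V(2,1) = exp(-r*dt) * [p*2.384139 + (1-p)*10.848398] = 6.995350; exercise = 4.360000; V(2,1) = max -> 6.995350
  V(2,2) = exp(-r*dt) * [p*10.848398 + (1-p)*19.708774] = 15.615070; exercise = 15.851288; V(2,2) = max -> 15.851288
  V(1,0) = exp(-r*dt) * [p*1.303697 + (1-p)*6.995350] = 4.406594; exercise = 0.000000; V(1,0) = max -> 4.406594
  V(1,1) = exp(-r*dt) * [p*6.995350 + (1-p)*15.851288] = 11.787429; exercise = 10.848398; V(1,1) = max -> 11.787429
  V(0,0) = exp(-r*dt) * [p*4.406594 + (1-p)*11.787429] = 8.410756; exercise = 4.360000; V(0,0) = max -> 8.410756


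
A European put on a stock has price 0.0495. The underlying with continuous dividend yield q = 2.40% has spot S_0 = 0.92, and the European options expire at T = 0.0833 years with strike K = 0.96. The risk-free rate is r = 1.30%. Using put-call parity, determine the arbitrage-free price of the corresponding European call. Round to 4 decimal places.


Answer: Call price = 0.0087

Derivation:
Put-call parity: C - P = S_0 * exp(-qT) - K * exp(-rT).
S_0 * exp(-qT) = 0.9200 * 0.99800280 = 0.91816257
K * exp(-rT) = 0.9600 * 0.99891769 = 0.95896098
C = P + S*exp(-qT) - K*exp(-rT)
C = 0.0495 + 0.91816257 - 0.95896098 = 0.0087


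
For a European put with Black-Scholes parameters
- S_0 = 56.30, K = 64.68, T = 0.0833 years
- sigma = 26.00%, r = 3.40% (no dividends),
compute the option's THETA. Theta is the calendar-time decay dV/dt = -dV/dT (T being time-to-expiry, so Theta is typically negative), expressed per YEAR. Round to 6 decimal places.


d1 = -1.7738383920; d2 = -1.8488789144
phi(d1) = 0.0827286045; exp(-qT) = 1.0000000000; exp(-rT) = 0.9971718069
Theta = -S*exp(-qT)*phi(d1)*sigma/(2*sqrt(T)) + r*K*exp(-rT)*N(-d2) - q*S*exp(-qT)*N(-d1)
N(-d1) = 0.9619550572; N(-d2) = 0.9677623505; sqrt(T) = 0.2886173938
Term 1 = -56.3000 * 1.0000000000 * 0.0827286045 * 0.2600 / (2 * 0.2886173938) = -2.0979007826
Term 2 = 0.0340 * 64.6800 * 0.9971718069 * 0.9677623505 = 2.1222065074
Term 3 = 0 (no dividend yield, q = 0)
Theta = -2.0979007826 + (2.1222065074) + (0.0000000000) = 0.024306

Answer: Theta = 0.024306


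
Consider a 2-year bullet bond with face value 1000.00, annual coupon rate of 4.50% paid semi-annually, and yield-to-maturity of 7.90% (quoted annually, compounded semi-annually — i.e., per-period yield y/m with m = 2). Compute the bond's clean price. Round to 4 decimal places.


Coupon per period c = face * coupon_rate / m = 22.500000
Periods per year m = 2; per-period yield y/m = 0.039500
Number of cashflows N = 4
Cashflows (t years, CF_t, discount factor 1/(1+y/m)^(m*t), PV):
  t = 0.5000: CF_t = 22.500000, DF = 0.962001, PV = 21.645022
  t = 1.0000: CF_t = 22.500000, DF = 0.925446, PV = 20.822532
  t = 1.5000: CF_t = 22.500000, DF = 0.890280, PV = 20.031295
  t = 2.0000: CF_t = 1022.500000, DF = 0.856450, PV = 875.720148
Price P = sum_t PV_t = 938.218997

Answer: Price = 938.2190


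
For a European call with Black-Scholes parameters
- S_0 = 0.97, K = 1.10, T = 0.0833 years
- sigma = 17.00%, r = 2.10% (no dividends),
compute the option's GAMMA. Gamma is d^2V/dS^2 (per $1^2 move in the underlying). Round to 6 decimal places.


Answer: Gamma = 0.365415

Derivation:
d1 = -2.5031388986; d2 = -2.5522038556
phi(d1) = 0.0173912042; exp(-qT) = 1.0000000000; exp(-rT) = 0.9982522291
Gamma = exp(-qT) * phi(d1) / (S * sigma * sqrt(T)) = 1.0000000000 * 0.0173912042 / (0.9700 * 0.1700 * 0.2886173938) = 0.365415


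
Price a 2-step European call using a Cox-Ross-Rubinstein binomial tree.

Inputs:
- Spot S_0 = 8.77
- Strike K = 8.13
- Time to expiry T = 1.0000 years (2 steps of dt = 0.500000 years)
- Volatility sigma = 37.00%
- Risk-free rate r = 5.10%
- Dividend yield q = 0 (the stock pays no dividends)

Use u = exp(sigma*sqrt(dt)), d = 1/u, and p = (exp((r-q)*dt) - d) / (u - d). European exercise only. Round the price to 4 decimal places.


Answer: Price = V(0,0) = 1.7870

Derivation:
dt = T/N = 0.500000
u = exp(sigma*sqrt(dt)) = 1.299045; d = 1/u = 0.769796
p = (exp((r-q)*dt) - d) / (u - d) = 0.483764
Discount per step: exp(-r*dt) = 0.974822
Stock lattice S(k, i) with i counting down-moves:
  k=0: S(0,0) = 8.7700
  k=1: S(1,0) = 11.3926; S(1,1) = 6.7511
  k=2: S(2,0) = 14.7995; S(2,1) = 8.7700; S(2,2) = 5.1970
Terminal payoffs V(N, i) = max(S_T - K, 0):
  V(2,0) = 6.669536; V(2,1) = 0.640000; V(2,2) = 0.000000
Backward induction: V(k, i) = exp(-r*dt) * [p * V(k+1, i) + (1-p) * V(k+1, i+1)].
  V(1,0) = exp(-r*dt) * [p*6.669536 + (1-p)*0.640000] = 3.467320
  V(1,1) = exp(-r*dt) * [p*0.640000 + (1-p)*0.000000] = 0.301814
  V(0,0) = exp(-r*dt) * [p*3.467320 + (1-p)*0.301814] = 1.787018


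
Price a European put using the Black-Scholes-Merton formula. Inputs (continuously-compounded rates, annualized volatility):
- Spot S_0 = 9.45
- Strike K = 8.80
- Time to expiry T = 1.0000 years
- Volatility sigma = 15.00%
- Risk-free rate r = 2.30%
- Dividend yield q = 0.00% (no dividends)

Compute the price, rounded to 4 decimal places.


d1 = (ln(S/K) + (r - q + 0.5*sigma^2) * T) / (sigma * sqrt(T)) = 0.70342013
d2 = d1 - sigma * sqrt(T) = 0.55342013
exp(-rT) = 0.97726248; exp(-qT) = 1.00000000
P = K * exp(-rT) * N(-d2) - S_0 * exp(-qT) * N(-d1)
N(-d1) = 0.24089698; N(-d2) = 0.28998788
P = 8.8000 * 0.97726248 * 0.28998788 - 9.4500 * 1.00000000 * 0.24089698 = 0.2174

Answer: Price = 0.2174


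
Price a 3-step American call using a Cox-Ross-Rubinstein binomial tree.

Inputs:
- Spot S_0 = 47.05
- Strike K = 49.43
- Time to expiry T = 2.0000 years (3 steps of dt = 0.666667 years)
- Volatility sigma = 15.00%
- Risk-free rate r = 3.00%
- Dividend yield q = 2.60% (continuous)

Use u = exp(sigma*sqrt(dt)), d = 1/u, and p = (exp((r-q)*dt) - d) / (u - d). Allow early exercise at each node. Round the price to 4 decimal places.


dt = T/N = 0.666667
u = exp(sigma*sqrt(dt)) = 1.130290; d = 1/u = 0.884728
p = (exp((r-q)*dt) - d) / (u - d) = 0.480294
Discount per step: exp(-r*dt) = 0.980199
Stock lattice S(k, i) with i counting down-moves:
  k=0: S(0,0) = 47.0500
  k=1: S(1,0) = 53.1802; S(1,1) = 41.6265
  k=2: S(2,0) = 60.1090; S(2,1) = 47.0500; S(2,2) = 36.8281
  k=3: S(3,0) = 67.9406; S(3,1) = 53.1802; S(3,2) = 41.6265; S(3,3) = 32.5829
Terminal payoffs V(N, i) = max(S_T - K, 0):
  V(3,0) = 18.510636; V(3,1) = 3.750158; V(3,2) = 0.000000; V(3,3) = 0.000000
Backward induction: V(k, i) = exp(-r*dt) * [p * V(k+1, i) + (1-p) * V(k+1, i+1)]; then take max(V_cont, immediate exercise) for American.
  V(2,0) = exp(-r*dt) * [p*18.510636 + (1-p)*3.750158] = 10.624883; exercise = 10.679016; V(2,0) = max -> 10.679016
  V(2,1) = exp(-r*dt) * [p*3.750158 + (1-p)*0.000000] = 1.765511; exercise = 0.000000; V(2,1) = max -> 1.765511
  V(2,2) = exp(-r*dt) * [p*0.000000 + (1-p)*0.000000] = 0.000000; exercise = 0.000000; V(2,2) = max -> 0.000000
  V(1,0) = exp(-r*dt) * [p*10.679016 + (1-p)*1.765511] = 5.926879; exercise = 3.750158; V(1,0) = max -> 5.926879
  V(1,1) = exp(-r*dt) * [p*1.765511 + (1-p)*0.000000] = 0.831173; exercise = 0.000000; V(1,1) = max -> 0.831173
  V(0,0) = exp(-r*dt) * [p*5.926879 + (1-p)*0.831173] = 3.213687; exercise = 0.000000; V(0,0) = max -> 3.213687

Answer: Price = V(0,0) = 3.2137


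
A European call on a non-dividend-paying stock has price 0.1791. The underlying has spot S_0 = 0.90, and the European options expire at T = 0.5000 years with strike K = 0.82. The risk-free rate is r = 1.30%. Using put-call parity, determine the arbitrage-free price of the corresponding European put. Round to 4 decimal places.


Answer: Put price = 0.0938

Derivation:
Put-call parity: C - P = S_0 * exp(-qT) - K * exp(-rT).
S_0 * exp(-qT) = 0.9000 * 1.00000000 = 0.90000000
K * exp(-rT) = 0.8200 * 0.99352108 = 0.81468729
P = C - S*exp(-qT) + K*exp(-rT)
P = 0.1791 - 0.90000000 + 0.81468729 = 0.0938


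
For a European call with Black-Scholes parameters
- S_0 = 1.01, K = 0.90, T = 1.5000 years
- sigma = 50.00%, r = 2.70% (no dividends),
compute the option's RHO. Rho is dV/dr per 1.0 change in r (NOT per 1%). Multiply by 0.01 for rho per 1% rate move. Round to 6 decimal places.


Answer: Rho = 0.621457

Derivation:
d1 = 0.5606242647; d2 = -0.0517481710
phi(d1) = 0.3409265174; exp(-qT) = 1.0000000000; exp(-rT) = 0.9603091645
N(d2) = 0.4793646769
Rho = K*T*exp(-rT)*N(d2) = 0.9000 * 1.5000 * 0.9603091645 * 0.4793646769 = 0.621457


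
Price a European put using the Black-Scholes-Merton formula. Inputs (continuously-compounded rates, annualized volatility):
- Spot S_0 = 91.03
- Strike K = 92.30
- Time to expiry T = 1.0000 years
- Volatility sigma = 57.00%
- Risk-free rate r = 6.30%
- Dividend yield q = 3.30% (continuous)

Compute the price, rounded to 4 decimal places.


d1 = (ln(S/K) + (r - q + 0.5*sigma^2) * T) / (sigma * sqrt(T)) = 0.31332453
d2 = d1 - sigma * sqrt(T) = -0.25667547
exp(-rT) = 0.93894347; exp(-qT) = 0.96753856
P = K * exp(-rT) * N(-d2) - S_0 * exp(-qT) * N(-d1)
N(-d1) = 0.37701706; N(-d2) = 0.60128535
P = 92.3000 * 0.93894347 * 0.60128535 - 91.0300 * 0.96753856 * 0.37701706 = 18.9043

Answer: Price = 18.9043


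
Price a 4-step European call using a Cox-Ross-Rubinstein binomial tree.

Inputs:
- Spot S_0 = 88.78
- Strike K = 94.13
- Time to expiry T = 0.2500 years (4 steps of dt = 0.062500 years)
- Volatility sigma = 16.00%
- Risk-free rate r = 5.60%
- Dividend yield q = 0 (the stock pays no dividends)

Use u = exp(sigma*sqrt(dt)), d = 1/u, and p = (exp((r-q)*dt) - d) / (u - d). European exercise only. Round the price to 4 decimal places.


Answer: Price = V(0,0) = 1.3769

Derivation:
dt = T/N = 0.062500
u = exp(sigma*sqrt(dt)) = 1.040811; d = 1/u = 0.960789
p = (exp((r-q)*dt) - d) / (u - d) = 0.533816
Discount per step: exp(-r*dt) = 0.996506
Stock lattice S(k, i) with i counting down-moves:
  k=0: S(0,0) = 88.7800
  k=1: S(1,0) = 92.4032; S(1,1) = 85.2989
  k=2: S(2,0) = 96.1742; S(2,1) = 88.7800; S(2,2) = 81.9543
  k=3: S(3,0) = 100.0992; S(3,1) = 92.4032; S(3,2) = 85.2989; S(3,3) = 78.7408
  k=4: S(4,0) = 104.1843; S(4,1) = 96.1742; S(4,2) = 88.7800; S(4,3) = 81.9543; S(4,4) = 75.6533
Terminal payoffs V(N, i) = max(S_T - K, 0):
  V(4,0) = 10.054295; V(4,1) = 2.044226; V(4,2) = 0.000000; V(4,3) = 0.000000; V(4,4) = 0.000000
Backward induction: V(k, i) = exp(-r*dt) * [p * V(k+1, i) + (1-p) * V(k+1, i+1)].
  V(3,0) = exp(-r*dt) * [p*10.054295 + (1-p)*2.044226] = 6.298050
  V(3,1) = exp(-r*dt) * [p*2.044226 + (1-p)*0.000000] = 1.087428
  V(3,2) = exp(-r*dt) * [p*0.000000 + (1-p)*0.000000] = 0.000000
  V(3,3) = exp(-r*dt) * [p*0.000000 + (1-p)*0.000000] = 0.000000
  V(2,0) = exp(-r*dt) * [p*6.298050 + (1-p)*1.087428] = 3.855425
  V(2,1) = exp(-r*dt) * [p*1.087428 + (1-p)*0.000000] = 0.578459
  V(2,2) = exp(-r*dt) * [p*0.000000 + (1-p)*0.000000] = 0.000000
  V(1,0) = exp(-r*dt) * [p*3.855425 + (1-p)*0.578459] = 2.319624
  V(1,1) = exp(-r*dt) * [p*0.578459 + (1-p)*0.000000] = 0.307712
  V(0,0) = exp(-r*dt) * [p*2.319624 + (1-p)*0.307712] = 1.376876


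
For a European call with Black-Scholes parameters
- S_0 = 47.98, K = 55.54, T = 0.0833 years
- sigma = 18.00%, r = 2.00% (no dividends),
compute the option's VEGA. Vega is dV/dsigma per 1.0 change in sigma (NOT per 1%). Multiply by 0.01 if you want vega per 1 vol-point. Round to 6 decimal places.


Answer: Vega = 0.123035

Derivation:
d1 = -2.7584339750; d2 = -2.8103851059
phi(d1) = 0.0088847627; exp(-qT) = 1.0000000000; exp(-rT) = 0.9983353870
Vega = S * exp(-qT) * phi(d1) * sqrt(T) = 47.9800 * 1.0000000000 * 0.0088847627 * 0.2886173938 = 0.123035


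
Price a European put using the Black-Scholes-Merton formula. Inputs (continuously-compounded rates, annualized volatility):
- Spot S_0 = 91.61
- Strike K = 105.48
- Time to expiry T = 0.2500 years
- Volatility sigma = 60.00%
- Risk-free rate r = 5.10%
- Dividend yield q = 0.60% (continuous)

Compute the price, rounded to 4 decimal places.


d1 = (ln(S/K) + (r - q + 0.5*sigma^2) * T) / (sigma * sqrt(T)) = -0.28243642
d2 = d1 - sigma * sqrt(T) = -0.58243642
exp(-rT) = 0.98733094; exp(-qT) = 0.99850112
P = K * exp(-rT) * N(-d2) - S_0 * exp(-qT) * N(-d1)
N(-d1) = 0.61119555; N(-d2) = 0.71986362
P = 105.4800 * 0.98733094 * 0.71986362 - 91.6100 * 0.99850112 * 0.61119555 = 19.0615

Answer: Price = 19.0615


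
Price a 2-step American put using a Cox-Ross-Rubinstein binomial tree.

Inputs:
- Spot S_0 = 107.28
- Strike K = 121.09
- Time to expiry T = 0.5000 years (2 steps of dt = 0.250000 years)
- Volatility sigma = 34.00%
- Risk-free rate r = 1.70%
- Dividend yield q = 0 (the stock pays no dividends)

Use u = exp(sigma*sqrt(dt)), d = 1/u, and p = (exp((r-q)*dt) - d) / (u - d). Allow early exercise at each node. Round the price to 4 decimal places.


dt = T/N = 0.250000
u = exp(sigma*sqrt(dt)) = 1.185305; d = 1/u = 0.843665
p = (exp((r-q)*dt) - d) / (u - d) = 0.470069
Discount per step: exp(-r*dt) = 0.995759
Stock lattice S(k, i) with i counting down-moves:
  k=0: S(0,0) = 107.2800
  k=1: S(1,0) = 127.1595; S(1,1) = 90.5084
  k=2: S(2,0) = 150.7228; S(2,1) = 107.2800; S(2,2) = 76.3587
Terminal payoffs V(N, i) = max(K - S_T, 0):
  V(2,0) = 0.000000; V(2,1) = 13.810000; V(2,2) = 44.731280
Backward induction: V(k, i) = exp(-r*dt) * [p * V(k+1, i) + (1-p) * V(k+1, i+1)]; then take max(V_cont, immediate exercise) for American.
  V(1,0) = exp(-r*dt) * [p*0.000000 + (1-p)*13.810000] = 7.287317; exercise = 0.000000; V(1,0) = max -> 7.287317
  V(1,1) = exp(-r*dt) * [p*13.810000 + (1-p)*44.731280] = 30.068098; exercise = 30.581638; V(1,1) = max -> 30.581638
  V(0,0) = exp(-r*dt) * [p*7.287317 + (1-p)*30.581638] = 19.548453; exercise = 13.810000; V(0,0) = max -> 19.548453

Answer: Price = V(0,0) = 19.5485


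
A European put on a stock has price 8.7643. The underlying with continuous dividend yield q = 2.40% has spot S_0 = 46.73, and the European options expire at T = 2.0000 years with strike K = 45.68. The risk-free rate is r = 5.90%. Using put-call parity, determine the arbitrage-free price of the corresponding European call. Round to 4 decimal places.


Put-call parity: C - P = S_0 * exp(-qT) - K * exp(-rT).
S_0 * exp(-qT) = 46.7300 * 0.95313379 = 44.53994187
K * exp(-rT) = 45.6800 * 0.88869605 = 40.59563568
C = P + S*exp(-qT) - K*exp(-rT)
C = 8.7643 + 44.53994187 - 40.59563568 = 12.7086

Answer: Call price = 12.7086


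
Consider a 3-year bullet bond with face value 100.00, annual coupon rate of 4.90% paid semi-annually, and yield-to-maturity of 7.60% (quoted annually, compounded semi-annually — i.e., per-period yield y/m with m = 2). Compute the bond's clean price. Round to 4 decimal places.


Answer: Price = 92.8768

Derivation:
Coupon per period c = face * coupon_rate / m = 2.450000
Periods per year m = 2; per-period yield y/m = 0.038000
Number of cashflows N = 6
Cashflows (t years, CF_t, discount factor 1/(1+y/m)^(m*t), PV):
  t = 0.5000: CF_t = 2.450000, DF = 0.963391, PV = 2.360308
  t = 1.0000: CF_t = 2.450000, DF = 0.928122, PV = 2.273900
  t = 1.5000: CF_t = 2.450000, DF = 0.894145, PV = 2.190655
  t = 2.0000: CF_t = 2.450000, DF = 0.861411, PV = 2.110458
  t = 2.5000: CF_t = 2.450000, DF = 0.829876, PV = 2.033196
  t = 3.0000: CF_t = 102.450000, DF = 0.799495, PV = 81.908287
Price P = sum_t PV_t = 92.876804


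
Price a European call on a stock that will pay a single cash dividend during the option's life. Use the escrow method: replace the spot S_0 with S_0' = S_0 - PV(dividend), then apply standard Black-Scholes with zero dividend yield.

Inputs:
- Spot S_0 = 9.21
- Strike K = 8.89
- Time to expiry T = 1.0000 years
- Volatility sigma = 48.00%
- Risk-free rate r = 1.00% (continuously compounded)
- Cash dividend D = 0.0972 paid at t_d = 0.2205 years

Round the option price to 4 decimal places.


PV(D) = D * exp(-r * t_d) = 0.0972 * 0.99779743 = 0.09698591
S_0' = S_0 - PV(D) = 9.2100 - 0.09698591 = 9.11301409
d1 = (ln(S_0'/K) + (r + sigma^2/2)*T) / (sigma*sqrt(T)) = 0.31245096
d2 = d1 - sigma*sqrt(T) = -0.16754904
exp(-rT) = 0.99004983
N(d1) = 0.62265109; N(d2) = 0.43346903
C = S_0' * N(d1) - K * exp(-rT) * N(d2) = 9.11301409 * 0.62265109 - 8.8900 * 0.99004983 * 0.43346903 = 1.8590

Answer: Price = 1.8590
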